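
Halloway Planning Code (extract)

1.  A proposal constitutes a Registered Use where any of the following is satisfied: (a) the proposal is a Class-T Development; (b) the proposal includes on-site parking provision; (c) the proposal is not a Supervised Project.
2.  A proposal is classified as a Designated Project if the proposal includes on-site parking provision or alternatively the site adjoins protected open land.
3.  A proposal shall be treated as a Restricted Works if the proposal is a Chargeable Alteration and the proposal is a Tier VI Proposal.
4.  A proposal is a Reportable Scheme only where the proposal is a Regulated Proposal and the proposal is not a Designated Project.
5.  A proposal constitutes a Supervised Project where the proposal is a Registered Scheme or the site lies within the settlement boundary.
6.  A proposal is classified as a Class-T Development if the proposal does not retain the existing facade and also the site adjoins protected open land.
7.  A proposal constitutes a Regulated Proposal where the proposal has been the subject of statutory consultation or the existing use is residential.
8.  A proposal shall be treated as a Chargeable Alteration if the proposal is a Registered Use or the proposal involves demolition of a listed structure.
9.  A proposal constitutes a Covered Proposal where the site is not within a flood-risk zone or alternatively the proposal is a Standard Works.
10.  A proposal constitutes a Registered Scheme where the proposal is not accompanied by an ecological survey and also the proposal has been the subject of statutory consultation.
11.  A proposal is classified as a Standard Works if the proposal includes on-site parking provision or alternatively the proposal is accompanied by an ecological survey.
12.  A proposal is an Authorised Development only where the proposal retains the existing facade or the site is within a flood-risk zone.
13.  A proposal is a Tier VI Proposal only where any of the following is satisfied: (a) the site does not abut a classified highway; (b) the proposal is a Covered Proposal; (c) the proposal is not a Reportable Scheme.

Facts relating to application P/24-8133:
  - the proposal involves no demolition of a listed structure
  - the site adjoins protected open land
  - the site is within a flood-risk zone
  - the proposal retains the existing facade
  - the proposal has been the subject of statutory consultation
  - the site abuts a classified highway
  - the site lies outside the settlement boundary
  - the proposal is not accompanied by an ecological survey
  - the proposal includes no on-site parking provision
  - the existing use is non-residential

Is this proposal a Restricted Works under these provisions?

No

paragraph 6 — Class-T Development: [the proposal does not retain the existing facade? no] AND [the site adjoins protected open land? yes] → not satisfied.
paragraph 10 — Registered Scheme: [the proposal is not accompanied by an ecological survey? yes] AND [the proposal has been the subject of statutory consultation? yes] → satisfied.
paragraph 5 — Supervised Project: [Registered Scheme (paragraph 10)? yes] OR [the site lies within the settlement boundary? no] → satisfied.
paragraph 1 — Registered Use: [Class-T Development (paragraph 6)? no] OR [the proposal includes on-site parking provision? no] OR [not a Supervised Project (paragraph 5)? no] → not satisfied.
paragraph 8 — Chargeable Alteration: [Registered Use (paragraph 1)? no] OR [the proposal involves demolition of a listed structure? no] → not satisfied.
paragraph 11 — Standard Works: [the proposal includes on-site parking provision? no] OR [the proposal is accompanied by an ecological survey? no] → not satisfied.
paragraph 9 — Covered Proposal: [the site is not within a flood-risk zone? no] OR [Standard Works (paragraph 11)? no] → not satisfied.
paragraph 7 — Regulated Proposal: [the proposal has been the subject of statutory consultation? yes] OR [the existing use is residential? no] → satisfied.
paragraph 2 — Designated Project: [the proposal includes on-site parking provision? no] OR [the site adjoins protected open land? yes] → satisfied.
paragraph 4 — Reportable Scheme: [Regulated Proposal (paragraph 7)? yes] AND [not a Designated Project (paragraph 2)? no] → not satisfied.
paragraph 13 — Tier VI Proposal: [the site does not abut a classified highway? no] OR [Covered Proposal (paragraph 9)? no] OR [not a Reportable Scheme (paragraph 4)? yes] → satisfied.
paragraph 3 — Restricted Works: [Chargeable Alteration (paragraph 8)? no] AND [Tier VI Proposal (paragraph 13)? yes] → not satisfied.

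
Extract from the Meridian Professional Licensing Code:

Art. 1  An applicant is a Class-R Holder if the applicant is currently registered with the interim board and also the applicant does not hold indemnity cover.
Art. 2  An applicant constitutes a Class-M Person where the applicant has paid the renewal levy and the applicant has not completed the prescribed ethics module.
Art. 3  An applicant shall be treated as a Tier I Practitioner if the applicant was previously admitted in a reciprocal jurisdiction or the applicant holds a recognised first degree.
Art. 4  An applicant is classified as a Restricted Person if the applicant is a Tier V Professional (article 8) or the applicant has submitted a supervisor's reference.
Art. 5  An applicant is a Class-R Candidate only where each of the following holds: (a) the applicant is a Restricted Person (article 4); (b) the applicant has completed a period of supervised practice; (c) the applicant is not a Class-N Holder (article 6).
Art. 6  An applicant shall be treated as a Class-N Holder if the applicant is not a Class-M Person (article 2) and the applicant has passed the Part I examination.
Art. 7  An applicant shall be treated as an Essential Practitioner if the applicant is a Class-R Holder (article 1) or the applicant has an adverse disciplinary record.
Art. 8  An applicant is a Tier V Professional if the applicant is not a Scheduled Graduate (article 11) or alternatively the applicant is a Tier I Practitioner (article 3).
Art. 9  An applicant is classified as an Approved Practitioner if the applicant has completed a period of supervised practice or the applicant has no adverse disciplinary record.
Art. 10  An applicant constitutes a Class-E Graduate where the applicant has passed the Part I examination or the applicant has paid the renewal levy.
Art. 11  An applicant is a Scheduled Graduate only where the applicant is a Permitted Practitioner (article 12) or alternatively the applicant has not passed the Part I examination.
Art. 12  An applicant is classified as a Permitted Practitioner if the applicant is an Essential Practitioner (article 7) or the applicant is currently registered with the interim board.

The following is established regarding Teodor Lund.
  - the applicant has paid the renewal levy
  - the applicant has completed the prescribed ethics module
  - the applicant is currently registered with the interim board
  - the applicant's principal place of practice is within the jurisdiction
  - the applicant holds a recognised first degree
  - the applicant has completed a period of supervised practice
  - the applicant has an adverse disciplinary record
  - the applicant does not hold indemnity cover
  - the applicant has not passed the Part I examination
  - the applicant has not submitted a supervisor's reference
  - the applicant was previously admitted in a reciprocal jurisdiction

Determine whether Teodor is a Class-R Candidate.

article 1 — Class-R Holder: [the applicant is currently registered with the interim board? yes] AND [the applicant does not hold indemnity cover? yes] → satisfied.
article 7 — Essential Practitioner: [Class-R Holder (article 1)? yes] OR [the applicant has an adverse disciplinary record? yes] → satisfied.
article 12 — Permitted Practitioner: [Essential Practitioner (article 7)? yes] OR [the applicant is currently registered with the interim board? yes] → satisfied.
article 11 — Scheduled Graduate: [Permitted Practitioner (article 12)? yes] OR [the applicant has not passed the Part I examination? yes] → satisfied.
article 3 — Tier I Practitioner: [the applicant was previously admitted in a reciprocal jurisdiction? yes] OR [the applicant holds a recognised first degree? yes] → satisfied.
article 8 — Tier V Professional: [not a Scheduled Graduate (article 11)? no] OR [Tier I Practitioner (article 3)? yes] → satisfied.
article 4 — Restricted Person: [Tier V Professional (article 8)? yes] OR [the applicant has submitted a supervisor's reference? no] → satisfied.
article 2 — Class-M Person: [the applicant has paid the renewal levy? yes] AND [the applicant has not completed the prescribed ethics module? no] → not satisfied.
article 6 — Class-N Holder: [not a Class-M Person (article 2)? yes] AND [the applicant has passed the Part I examination? no] → not satisfied.
article 5 — Class-R Candidate: [Restricted Person (article 4)? yes] AND [the applicant has completed a period of supervised practice? yes] AND [not a Class-N Holder (article 6)? yes] → satisfied.

Yes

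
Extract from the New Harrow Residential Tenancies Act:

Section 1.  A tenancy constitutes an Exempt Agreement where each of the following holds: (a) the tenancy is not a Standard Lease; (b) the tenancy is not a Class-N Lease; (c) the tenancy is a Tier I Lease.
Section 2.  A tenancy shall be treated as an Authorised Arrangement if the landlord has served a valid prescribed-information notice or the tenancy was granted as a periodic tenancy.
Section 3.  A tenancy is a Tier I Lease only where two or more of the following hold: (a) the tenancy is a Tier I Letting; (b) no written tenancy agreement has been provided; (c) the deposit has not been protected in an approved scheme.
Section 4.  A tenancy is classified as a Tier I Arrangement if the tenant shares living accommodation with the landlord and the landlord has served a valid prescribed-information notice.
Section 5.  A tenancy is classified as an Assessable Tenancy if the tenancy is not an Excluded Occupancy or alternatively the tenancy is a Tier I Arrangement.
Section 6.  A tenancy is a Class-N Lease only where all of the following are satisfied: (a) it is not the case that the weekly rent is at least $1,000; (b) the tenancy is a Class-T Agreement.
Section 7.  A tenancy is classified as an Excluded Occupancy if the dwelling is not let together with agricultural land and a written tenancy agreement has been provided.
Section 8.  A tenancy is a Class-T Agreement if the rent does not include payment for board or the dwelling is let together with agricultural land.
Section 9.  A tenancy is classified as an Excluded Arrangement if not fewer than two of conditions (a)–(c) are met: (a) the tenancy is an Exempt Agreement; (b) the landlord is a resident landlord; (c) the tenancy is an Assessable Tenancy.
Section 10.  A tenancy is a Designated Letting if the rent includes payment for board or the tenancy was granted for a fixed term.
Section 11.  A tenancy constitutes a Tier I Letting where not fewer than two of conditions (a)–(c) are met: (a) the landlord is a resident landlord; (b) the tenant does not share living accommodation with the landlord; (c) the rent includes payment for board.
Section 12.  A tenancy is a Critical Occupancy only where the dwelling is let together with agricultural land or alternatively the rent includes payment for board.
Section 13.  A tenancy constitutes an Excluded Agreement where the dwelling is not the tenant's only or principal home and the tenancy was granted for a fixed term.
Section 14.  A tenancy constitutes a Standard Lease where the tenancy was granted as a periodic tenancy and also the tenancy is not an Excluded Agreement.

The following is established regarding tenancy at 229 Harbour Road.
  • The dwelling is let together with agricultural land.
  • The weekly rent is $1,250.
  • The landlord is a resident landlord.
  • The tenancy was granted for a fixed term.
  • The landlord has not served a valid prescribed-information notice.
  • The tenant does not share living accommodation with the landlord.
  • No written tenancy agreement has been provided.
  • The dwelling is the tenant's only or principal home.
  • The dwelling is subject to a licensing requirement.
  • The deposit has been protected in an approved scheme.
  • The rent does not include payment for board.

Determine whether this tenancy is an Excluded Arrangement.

Yes

section 13 — Excluded Agreement: [the dwelling is not the tenant's only or principal home? no] AND [the tenancy was granted for a fixed term? yes] → not satisfied.
section 14 — Standard Lease: [the tenancy was granted as a periodic tenancy? no] AND [not an Excluded Agreement (section 13)? yes] → not satisfied.
section 8 — Class-T Agreement: [the rent does not include payment for board? yes] OR [the dwelling is let together with agricultural land? yes] → satisfied.
section 6 — Class-N Lease: [weekly rent: $1,250 ≥ $1,000? yes, so negated condition no] AND [Class-T Agreement (section 8)? yes] → not satisfied.
section 11 — Tier I Letting: the landlord is a resident landlord? yes; the tenant does not share living accommodation with the landlord? yes; the rent includes payment for board? no — 2 of 3 hold (need ≥2) → satisfied.
section 3 — Tier I Lease: Tier I Letting (section 11)? yes; no written tenancy agreement has been provided? yes; the deposit has not been protected in an approved scheme? no — 2 of 3 hold (need ≥2) → satisfied.
section 1 — Exempt Agreement: [not a Standard Lease (section 14)? yes] AND [not a Class-N Lease (section 6)? yes] AND [Tier I Lease (section 3)? yes] → satisfied.
section 7 — Excluded Occupancy: [the dwelling is not let together with agricultural land? no] AND [a written tenancy agreement has been provided? no] → not satisfied.
section 4 — Tier I Arrangement: [the tenant shares living accommodation with the landlord? no] AND [the landlord has served a valid prescribed-information notice? no] → not satisfied.
section 5 — Assessable Tenancy: [not an Excluded Occupancy (section 7)? yes] OR [Tier I Arrangement (section 4)? no] → satisfied.
section 9 — Excluded Arrangement: Exempt Agreement (section 1)? yes; the landlord is a resident landlord? yes; Assessable Tenancy (section 5)? yes — 3 of 3 hold (need ≥2) → satisfied.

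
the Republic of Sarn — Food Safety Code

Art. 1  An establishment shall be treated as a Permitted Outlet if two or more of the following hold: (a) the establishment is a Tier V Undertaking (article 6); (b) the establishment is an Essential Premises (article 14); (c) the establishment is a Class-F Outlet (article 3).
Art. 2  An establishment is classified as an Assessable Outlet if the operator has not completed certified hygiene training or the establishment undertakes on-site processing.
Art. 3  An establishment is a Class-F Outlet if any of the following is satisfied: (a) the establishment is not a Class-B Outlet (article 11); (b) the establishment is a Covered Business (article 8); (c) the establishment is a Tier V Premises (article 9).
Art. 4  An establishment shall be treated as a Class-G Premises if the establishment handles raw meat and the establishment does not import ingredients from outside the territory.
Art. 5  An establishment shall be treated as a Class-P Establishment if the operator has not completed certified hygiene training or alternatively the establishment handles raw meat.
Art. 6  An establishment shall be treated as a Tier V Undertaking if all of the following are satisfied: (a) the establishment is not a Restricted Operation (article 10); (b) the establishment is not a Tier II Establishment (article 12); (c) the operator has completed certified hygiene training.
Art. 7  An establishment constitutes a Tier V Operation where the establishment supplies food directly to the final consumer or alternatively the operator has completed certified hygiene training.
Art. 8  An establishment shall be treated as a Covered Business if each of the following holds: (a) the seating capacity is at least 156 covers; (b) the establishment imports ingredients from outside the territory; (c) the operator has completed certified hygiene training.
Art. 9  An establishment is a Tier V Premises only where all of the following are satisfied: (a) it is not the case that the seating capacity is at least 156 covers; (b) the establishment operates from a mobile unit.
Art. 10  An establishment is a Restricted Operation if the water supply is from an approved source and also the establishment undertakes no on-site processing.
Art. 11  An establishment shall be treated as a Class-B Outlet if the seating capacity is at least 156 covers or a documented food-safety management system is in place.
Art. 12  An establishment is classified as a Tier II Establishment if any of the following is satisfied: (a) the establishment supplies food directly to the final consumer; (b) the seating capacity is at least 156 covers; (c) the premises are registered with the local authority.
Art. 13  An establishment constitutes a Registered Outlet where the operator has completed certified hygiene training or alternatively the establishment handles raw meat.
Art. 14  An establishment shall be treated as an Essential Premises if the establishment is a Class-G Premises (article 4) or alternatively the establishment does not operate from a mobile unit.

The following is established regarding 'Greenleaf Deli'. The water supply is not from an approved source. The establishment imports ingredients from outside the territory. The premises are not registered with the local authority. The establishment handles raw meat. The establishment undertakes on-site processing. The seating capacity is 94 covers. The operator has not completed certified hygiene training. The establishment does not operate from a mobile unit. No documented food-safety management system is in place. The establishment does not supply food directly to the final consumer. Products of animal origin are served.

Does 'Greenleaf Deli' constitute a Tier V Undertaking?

No

article 10 — Restricted Operation: [the water supply is from an approved source? no] AND [the establishment undertakes no on-site processing? no] → not satisfied.
article 12 — Tier II Establishment: [the establishment supplies food directly to the final consumer? no] OR [seating capacity: 94 covers ≥ 156 covers? no] OR [the premises are registered with the local authority? no] → not satisfied.
article 6 — Tier V Undertaking: [not a Restricted Operation (article 10)? yes] AND [not a Tier II Establishment (article 12)? yes] AND [the operator has completed certified hygiene training? no] → not satisfied.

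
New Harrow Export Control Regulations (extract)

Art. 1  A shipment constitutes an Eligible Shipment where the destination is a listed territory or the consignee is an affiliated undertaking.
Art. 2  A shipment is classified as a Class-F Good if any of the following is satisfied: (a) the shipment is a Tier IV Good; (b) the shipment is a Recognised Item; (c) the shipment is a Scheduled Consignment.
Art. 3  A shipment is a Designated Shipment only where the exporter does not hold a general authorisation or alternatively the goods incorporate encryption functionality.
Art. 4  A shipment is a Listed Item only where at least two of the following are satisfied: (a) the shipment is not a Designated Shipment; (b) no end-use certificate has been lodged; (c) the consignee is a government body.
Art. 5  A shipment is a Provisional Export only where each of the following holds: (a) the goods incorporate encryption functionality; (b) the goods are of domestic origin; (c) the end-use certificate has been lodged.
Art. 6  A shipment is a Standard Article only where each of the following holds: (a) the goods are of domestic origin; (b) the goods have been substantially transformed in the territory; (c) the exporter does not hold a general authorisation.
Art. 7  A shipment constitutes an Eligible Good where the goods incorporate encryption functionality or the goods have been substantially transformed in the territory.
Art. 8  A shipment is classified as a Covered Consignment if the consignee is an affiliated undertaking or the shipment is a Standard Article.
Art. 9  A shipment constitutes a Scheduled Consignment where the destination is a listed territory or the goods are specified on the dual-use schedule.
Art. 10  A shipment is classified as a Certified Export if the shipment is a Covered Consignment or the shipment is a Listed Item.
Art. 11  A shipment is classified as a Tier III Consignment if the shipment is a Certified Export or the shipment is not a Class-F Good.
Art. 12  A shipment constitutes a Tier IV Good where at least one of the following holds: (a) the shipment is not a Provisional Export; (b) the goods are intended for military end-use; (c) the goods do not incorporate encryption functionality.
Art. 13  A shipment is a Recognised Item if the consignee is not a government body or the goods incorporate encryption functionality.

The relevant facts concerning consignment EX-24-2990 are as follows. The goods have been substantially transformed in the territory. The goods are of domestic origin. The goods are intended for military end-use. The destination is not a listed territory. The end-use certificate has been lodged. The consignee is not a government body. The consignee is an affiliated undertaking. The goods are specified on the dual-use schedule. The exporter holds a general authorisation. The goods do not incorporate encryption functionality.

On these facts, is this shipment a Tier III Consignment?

article 6 — Standard Article: [the goods are of domestic origin? yes] AND [the goods have been substantially transformed in the territory? yes] AND [the exporter does not hold a general authorisation? no] → not satisfied.
article 8 — Covered Consignment: [the consignee is an affiliated undertaking? yes] OR [Standard Article (article 6)? no] → satisfied.
article 3 — Designated Shipment: [the exporter does not hold a general authorisation? no] OR [the goods incorporate encryption functionality? no] → not satisfied.
article 4 — Listed Item: not a Designated Shipment (article 3)? yes; no end-use certificate has been lodged? no; the consignee is a government body? no — 1 of 3 hold (need ≥2) → not satisfied.
article 10 — Certified Export: [Covered Consignment (article 8)? yes] OR [Listed Item (article 4)? no] → satisfied.
article 5 — Provisional Export: [the goods incorporate encryption functionality? no] AND [the goods are of domestic origin? yes] AND [the end-use certificate has been lodged? yes] → not satisfied.
article 12 — Tier IV Good: [not a Provisional Export (article 5)? yes] OR [the goods are intended for military end-use? yes] OR [the goods do not incorporate encryption functionality? yes] → satisfied.
article 13 — Recognised Item: [the consignee is not a government body? yes] OR [the goods incorporate encryption functionality? no] → satisfied.
article 9 — Scheduled Consignment: [the destination is a listed territory? no] OR [the goods are specified on the dual-use schedule? yes] → satisfied.
article 2 — Class-F Good: [Tier IV Good (article 12)? yes] OR [Recognised Item (article 13)? yes] OR [Scheduled Consignment (article 9)? yes] → satisfied.
article 11 — Tier III Consignment: [Certified Export (article 10)? yes] OR [not a Class-F Good (article 2)? no] → satisfied.

Yes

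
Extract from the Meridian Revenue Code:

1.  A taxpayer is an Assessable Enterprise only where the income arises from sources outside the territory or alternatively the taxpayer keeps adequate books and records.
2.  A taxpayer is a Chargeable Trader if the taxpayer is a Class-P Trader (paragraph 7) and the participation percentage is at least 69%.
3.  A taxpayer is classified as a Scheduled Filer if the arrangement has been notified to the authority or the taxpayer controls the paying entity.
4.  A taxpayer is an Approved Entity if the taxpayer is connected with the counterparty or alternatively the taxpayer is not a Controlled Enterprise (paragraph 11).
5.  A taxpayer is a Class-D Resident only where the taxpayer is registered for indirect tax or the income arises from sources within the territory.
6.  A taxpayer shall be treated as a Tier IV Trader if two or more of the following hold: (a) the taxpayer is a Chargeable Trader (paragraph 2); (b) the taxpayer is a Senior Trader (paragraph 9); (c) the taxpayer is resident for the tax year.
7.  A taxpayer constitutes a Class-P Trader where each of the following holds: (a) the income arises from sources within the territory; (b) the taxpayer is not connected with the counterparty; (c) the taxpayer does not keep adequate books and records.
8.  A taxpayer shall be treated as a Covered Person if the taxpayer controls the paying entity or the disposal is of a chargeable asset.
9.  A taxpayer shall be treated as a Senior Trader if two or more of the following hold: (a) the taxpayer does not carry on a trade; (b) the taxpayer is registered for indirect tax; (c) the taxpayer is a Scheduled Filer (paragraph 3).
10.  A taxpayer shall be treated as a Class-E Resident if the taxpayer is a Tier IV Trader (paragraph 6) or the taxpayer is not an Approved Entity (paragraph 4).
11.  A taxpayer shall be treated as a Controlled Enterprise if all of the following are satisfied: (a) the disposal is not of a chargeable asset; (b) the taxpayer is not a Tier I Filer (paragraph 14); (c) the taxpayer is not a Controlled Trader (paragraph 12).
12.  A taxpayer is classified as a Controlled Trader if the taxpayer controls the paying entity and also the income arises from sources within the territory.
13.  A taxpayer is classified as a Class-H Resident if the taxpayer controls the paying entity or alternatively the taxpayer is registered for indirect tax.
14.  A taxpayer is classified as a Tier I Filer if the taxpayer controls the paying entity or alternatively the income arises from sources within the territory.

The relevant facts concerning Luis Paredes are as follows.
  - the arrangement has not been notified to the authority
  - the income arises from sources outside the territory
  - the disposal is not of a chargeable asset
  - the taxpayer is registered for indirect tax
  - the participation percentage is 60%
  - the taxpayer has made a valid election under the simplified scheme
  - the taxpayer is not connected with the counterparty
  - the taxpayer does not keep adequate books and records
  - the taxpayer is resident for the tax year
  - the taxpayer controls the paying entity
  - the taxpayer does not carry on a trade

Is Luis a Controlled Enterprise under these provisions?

No

Under paragraph 14: the taxpayer controls the paying entity? yes; or the income arises from sources within the territory? no. So the taxpayer is a Tier I Filer.
Under paragraph 12: the taxpayer controls the paying entity? yes; and the income arises from sources within the territory? no. So the taxpayer is not a Controlled Trader.
Under paragraph 11: the disposal is not of a chargeable asset? yes; and not a Tier I Filer (paragraph 14)? no; and not a Controlled Trader (paragraph 12)? yes. So the taxpayer is not a Controlled Enterprise.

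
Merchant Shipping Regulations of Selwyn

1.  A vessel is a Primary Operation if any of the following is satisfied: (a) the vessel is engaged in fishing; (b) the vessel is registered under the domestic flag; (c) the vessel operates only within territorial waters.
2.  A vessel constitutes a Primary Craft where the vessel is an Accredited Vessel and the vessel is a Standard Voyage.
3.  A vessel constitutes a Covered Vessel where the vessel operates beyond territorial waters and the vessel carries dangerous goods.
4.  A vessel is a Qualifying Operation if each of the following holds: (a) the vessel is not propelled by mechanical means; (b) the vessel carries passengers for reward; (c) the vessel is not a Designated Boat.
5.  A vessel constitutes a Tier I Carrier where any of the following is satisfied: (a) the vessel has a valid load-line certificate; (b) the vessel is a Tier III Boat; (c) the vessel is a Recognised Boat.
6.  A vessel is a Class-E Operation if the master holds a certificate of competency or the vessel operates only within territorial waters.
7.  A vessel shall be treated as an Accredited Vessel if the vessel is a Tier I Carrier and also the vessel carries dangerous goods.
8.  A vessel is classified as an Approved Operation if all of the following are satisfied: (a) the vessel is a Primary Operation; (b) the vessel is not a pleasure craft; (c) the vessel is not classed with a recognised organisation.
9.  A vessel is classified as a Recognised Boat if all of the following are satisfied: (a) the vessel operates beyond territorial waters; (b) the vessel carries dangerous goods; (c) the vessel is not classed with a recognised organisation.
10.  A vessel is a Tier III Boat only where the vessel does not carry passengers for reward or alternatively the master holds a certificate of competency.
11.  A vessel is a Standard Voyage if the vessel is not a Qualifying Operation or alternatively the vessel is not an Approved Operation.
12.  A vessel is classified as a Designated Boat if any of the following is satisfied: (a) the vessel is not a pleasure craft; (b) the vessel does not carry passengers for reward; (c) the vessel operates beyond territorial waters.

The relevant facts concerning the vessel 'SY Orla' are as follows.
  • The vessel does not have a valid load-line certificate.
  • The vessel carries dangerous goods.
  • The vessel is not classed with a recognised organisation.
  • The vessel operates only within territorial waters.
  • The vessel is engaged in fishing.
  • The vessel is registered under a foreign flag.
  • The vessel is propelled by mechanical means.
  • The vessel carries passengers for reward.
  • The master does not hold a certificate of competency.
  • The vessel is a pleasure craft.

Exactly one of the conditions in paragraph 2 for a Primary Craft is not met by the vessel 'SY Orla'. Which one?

Under paragraph 10: the vessel does not carry passengers for reward? no; or the master holds a certificate of competency? no. So the vessel is not a Tier III Boat.
Under paragraph 9: the vessel operates beyond territorial waters? no; and the vessel carries dangerous goods? yes; and the vessel is not classed with a recognised organisation? yes. So the vessel is not a Recognised Boat.
Under paragraph 5: the vessel has a valid load-line certificate? no; or Tier III Boat (paragraph 10)? no; or Recognised Boat (paragraph 9)? no. So the vessel is not a Tier I Carrier.
Under paragraph 7: Tier I Carrier (paragraph 5)? no; and the vessel carries dangerous goods? yes. So the vessel is not an Accredited Vessel.
Under paragraph 12: the vessel is not a pleasure craft? no; or the vessel does not carry passengers for reward? no; or the vessel operates beyond territorial waters? no. So the vessel is not a Designated Boat.
Under paragraph 4: the vessel is not propelled by mechanical means? no; and the vessel carries passengers for reward? yes; and not a Designated Boat (paragraph 12)? yes. So the vessel is not a Qualifying Operation.
Under paragraph 1: the vessel is engaged in fishing? yes; or the vessel is registered under the domestic flag? no; or the vessel operates only within territorial waters? yes. So the vessel is a Primary Operation.
Under paragraph 8: Primary Operation (paragraph 1)? yes; and the vessel is not a pleasure craft? no; and the vessel is not classed with a recognised organisation? yes. So the vessel is not an Approved Operation.
Under paragraph 11: not a Qualifying Operation (paragraph 4)? yes; or not an Approved Operation (paragraph 8)? yes. So the vessel is a Standard Voyage.
Under paragraph 2: Accredited Vessel (paragraph 7)? no; and Standard Voyage (paragraph 11)? yes. So the vessel is not a Primary Craft.

Accredited Vessel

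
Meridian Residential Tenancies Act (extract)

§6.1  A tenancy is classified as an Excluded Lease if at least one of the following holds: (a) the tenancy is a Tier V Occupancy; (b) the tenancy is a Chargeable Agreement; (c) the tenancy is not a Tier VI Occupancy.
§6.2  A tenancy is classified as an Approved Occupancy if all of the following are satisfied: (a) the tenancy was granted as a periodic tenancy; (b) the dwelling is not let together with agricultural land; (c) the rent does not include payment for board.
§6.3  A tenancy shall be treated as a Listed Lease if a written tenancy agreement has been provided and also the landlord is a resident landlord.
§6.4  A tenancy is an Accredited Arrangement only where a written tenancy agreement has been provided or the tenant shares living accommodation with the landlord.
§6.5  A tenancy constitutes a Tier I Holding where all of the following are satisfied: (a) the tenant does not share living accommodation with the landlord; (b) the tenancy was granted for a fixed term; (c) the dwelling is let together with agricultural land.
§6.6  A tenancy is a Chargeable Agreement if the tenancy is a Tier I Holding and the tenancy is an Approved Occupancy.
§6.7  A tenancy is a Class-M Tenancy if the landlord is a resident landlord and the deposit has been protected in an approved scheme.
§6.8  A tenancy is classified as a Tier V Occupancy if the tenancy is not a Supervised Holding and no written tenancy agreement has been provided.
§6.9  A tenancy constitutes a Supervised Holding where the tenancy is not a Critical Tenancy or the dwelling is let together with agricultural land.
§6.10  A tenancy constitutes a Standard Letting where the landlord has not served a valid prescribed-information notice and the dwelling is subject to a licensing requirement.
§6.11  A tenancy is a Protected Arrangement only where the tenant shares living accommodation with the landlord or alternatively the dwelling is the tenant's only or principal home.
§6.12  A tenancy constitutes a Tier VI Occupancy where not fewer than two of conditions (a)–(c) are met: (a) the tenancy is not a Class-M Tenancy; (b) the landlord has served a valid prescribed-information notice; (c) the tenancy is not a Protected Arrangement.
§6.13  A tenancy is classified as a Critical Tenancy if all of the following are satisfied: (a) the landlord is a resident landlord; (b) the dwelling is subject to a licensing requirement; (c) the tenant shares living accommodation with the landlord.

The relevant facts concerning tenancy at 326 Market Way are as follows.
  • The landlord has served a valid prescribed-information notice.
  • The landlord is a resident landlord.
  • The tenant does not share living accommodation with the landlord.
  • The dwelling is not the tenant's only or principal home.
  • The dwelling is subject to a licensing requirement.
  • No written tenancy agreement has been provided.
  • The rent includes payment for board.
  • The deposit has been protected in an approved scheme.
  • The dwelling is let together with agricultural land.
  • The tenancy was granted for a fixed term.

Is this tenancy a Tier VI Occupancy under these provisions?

Yes

§6.7 — Class-M Tenancy: [the landlord is a resident landlord? yes] AND [the deposit has been protected in an approved scheme? yes] → satisfied.
§6.11 — Protected Arrangement: [the tenant shares living accommodation with the landlord? no] OR [the dwelling is the tenant's only or principal home? no] → not satisfied.
§6.12 — Tier VI Occupancy: not a Class-M Tenancy (§6.7)? no; the landlord has served a valid prescribed-information notice? yes; not a Protected Arrangement (§6.11)? yes — 2 of 3 hold (need ≥2) → satisfied.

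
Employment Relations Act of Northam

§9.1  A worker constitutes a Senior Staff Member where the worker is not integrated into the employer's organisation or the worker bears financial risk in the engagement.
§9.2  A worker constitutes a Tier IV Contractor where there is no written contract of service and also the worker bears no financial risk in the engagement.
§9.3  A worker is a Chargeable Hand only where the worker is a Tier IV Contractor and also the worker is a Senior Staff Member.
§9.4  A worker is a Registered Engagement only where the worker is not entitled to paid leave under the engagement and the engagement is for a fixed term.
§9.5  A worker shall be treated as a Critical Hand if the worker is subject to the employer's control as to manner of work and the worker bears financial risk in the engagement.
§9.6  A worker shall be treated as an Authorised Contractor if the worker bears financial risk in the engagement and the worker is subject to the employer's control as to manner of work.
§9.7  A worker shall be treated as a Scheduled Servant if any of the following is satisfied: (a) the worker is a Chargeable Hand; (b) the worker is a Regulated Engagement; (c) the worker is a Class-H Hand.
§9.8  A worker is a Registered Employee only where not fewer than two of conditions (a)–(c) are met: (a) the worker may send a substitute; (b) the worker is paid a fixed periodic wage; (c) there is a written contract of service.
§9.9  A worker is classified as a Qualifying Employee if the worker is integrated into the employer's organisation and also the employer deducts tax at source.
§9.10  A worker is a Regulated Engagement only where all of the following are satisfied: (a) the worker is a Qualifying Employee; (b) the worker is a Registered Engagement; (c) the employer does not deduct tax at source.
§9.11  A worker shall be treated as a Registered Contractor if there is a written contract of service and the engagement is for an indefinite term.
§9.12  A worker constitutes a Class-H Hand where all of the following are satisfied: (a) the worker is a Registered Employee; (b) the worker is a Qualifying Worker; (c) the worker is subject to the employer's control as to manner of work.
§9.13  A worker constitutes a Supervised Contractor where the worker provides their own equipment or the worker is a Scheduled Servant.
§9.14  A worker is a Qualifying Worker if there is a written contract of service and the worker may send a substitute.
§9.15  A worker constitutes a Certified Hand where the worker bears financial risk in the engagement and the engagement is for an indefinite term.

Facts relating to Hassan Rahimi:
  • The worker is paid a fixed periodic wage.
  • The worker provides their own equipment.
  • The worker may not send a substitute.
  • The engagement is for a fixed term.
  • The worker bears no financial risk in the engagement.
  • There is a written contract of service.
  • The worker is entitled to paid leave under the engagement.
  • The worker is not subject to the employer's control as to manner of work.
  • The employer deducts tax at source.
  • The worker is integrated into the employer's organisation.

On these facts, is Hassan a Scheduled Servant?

No

§9.2 — Tier IV Contractor: [there is no written contract of service? no] AND [the worker bears no financial risk in the engagement? yes] → not satisfied.
§9.1 — Senior Staff Member: [the worker is not integrated into the employer's organisation? no] OR [the worker bears financial risk in the engagement? no] → not satisfied.
§9.3 — Chargeable Hand: [Tier IV Contractor (§9.2)? no] AND [Senior Staff Member (§9.1)? no] → not satisfied.
§9.9 — Qualifying Employee: [the worker is integrated into the employer's organisation? yes] AND [the employer deducts tax at source? yes] → satisfied.
§9.4 — Registered Engagement: [the worker is not entitled to paid leave under the engagement? no] AND [the engagement is for a fixed term? yes] → not satisfied.
§9.10 — Regulated Engagement: [Qualifying Employee (§9.9)? yes] AND [Registered Engagement (§9.4)? no] AND [the employer does not deduct tax at source? no] → not satisfied.
§9.8 — Registered Employee: the worker may send a substitute? no; the worker is paid a fixed periodic wage? yes; there is a written contract of service? yes — 2 of 3 hold (need ≥2) → satisfied.
§9.14 — Qualifying Worker: [there is a written contract of service? yes] AND [the worker may send a substitute? no] → not satisfied.
§9.12 — Class-H Hand: [Registered Employee (§9.8)? yes] AND [Qualifying Worker (§9.14)? no] AND [the worker is subject to the employer's control as to manner of work? no] → not satisfied.
§9.7 — Scheduled Servant: [Chargeable Hand (§9.3)? no] OR [Regulated Engagement (§9.10)? no] OR [Class-H Hand (§9.12)? no] → not satisfied.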